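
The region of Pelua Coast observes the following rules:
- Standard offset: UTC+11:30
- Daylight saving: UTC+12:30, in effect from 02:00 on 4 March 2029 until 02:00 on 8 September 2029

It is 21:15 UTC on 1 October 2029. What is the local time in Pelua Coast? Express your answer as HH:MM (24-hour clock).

08:45

At the standard offset (UTC+11:30), 21:15 UTC + 11h30m = 08:45 Pelua Coast standard time (rolling into the next day, 2 October 2029).
The standard-time date in Pelua Coast, 2 October 2029, does not fall between 4 March and 8 September, so daylight saving is not in effect and Pelua Coast is at UTC+11:30.
21:15 UTC + 11h30m = 08:45 local (rolling into the next day, 2 October 2029).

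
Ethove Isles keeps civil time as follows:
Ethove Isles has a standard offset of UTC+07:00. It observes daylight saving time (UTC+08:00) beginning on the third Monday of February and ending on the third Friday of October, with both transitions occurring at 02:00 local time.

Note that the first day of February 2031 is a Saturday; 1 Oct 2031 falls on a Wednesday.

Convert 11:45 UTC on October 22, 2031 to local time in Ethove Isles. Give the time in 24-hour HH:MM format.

18:45

1 February 2031 is a Saturday, so the first Monday is February 3 and the third is February 17.
1 October 2031 is a Wednesday, so the first Friday is October 3 and the third is October 17.
At the standard offset (UTC+07:00), 11:45 UTC + 7h = 18:45 Ethove Isles standard time.
The standard-time date in Ethove Isles, October 22, 2031, is outside the daylight-saving period (17 February – 17 October), so Ethove Isles is on standard time, UTC+07:00.
11:45 UTC + 7h = 18:45 local.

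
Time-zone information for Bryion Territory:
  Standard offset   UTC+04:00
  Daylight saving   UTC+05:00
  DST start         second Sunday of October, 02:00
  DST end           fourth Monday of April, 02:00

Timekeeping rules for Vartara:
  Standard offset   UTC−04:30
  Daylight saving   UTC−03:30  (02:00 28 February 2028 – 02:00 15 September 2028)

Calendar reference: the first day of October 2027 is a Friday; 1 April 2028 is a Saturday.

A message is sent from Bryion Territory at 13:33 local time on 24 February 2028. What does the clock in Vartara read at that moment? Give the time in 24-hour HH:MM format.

04:03

1 October 2027 is a Friday, so the first Sunday is October 3 and the second is October 10.
1 April 2028 is a Saturday, so the first Monday is April 3 and the fourth is April 24.
24 February 2028 lies within the daylight-saving period (10 October 2027 – 24 April 2028), so Bryion Territory is on daylight time, UTC+05:00.
13:33 Bryion Territory − 5h = 08:33 UTC.
At the standard offset (UTC−04:30), 08:33 UTC − 4h30m = 04:03 Vartara standard time.
The standard-time date in Vartara, 24 February 2028, does not fall between 28 February and 15 September, so daylight saving is not in effect and Vartara is at UTC−04:30.
08:33 UTC − 4h30m = 04:03 Vartara.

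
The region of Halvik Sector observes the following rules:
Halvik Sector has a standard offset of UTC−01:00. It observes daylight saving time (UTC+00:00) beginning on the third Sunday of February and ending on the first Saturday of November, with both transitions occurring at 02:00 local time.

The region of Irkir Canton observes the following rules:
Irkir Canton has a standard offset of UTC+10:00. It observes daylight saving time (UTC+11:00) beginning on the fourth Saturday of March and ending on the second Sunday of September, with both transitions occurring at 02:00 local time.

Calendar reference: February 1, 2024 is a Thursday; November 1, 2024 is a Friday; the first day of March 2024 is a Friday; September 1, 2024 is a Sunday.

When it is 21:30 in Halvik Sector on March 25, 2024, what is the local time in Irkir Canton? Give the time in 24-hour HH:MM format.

08:30

1 February 2024 is a Thursday, so the first Sunday is February 4 and the third is February 18.
1 November 2024 is a Friday, so the first Saturday is November 2.
Daylight saving runs 18 February – 2 November; March 25, 2024 is inside that window, so Halvik Sector is at UTC+00:00.
21:30 Halvik Sector − 0h = 21:30 UTC.
1 March 2024 is a Friday, so the first Saturday is March 2 and the fourth is March 23.
1 September 2024 is a Sunday, so the first Sunday is September 1 and the second is September 8.
At the standard offset (UTC+10:00), 21:30 UTC + 10h = 07:30 Irkir Canton standard time (rolling into the next day, 26 March 2024).
The standard-time date in Irkir Canton, March 26, 2024, lies within the daylight-saving period (23 March – 8 September), so Irkir Canton is on daylight time, UTC+11:00.
21:30 UTC + 11h = 08:30 Irkir Canton (rolling into the next day, 26 March 2024).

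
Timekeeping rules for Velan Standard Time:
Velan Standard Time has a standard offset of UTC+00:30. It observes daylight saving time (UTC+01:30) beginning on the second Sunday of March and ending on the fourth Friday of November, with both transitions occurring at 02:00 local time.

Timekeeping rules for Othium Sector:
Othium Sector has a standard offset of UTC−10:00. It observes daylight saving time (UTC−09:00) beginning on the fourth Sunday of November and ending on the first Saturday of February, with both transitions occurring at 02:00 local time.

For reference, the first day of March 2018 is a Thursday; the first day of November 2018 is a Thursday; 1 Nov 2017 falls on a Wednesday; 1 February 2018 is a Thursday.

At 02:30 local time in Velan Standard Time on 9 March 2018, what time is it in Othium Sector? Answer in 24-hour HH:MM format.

16:00

1 March 2018 is a Thursday, so the first Sunday is March 4 and the second is March 11.
1 November 2018 is a Thursday, so the first Friday is November 2 and the fourth is November 23.
9 March 2018 is outside the daylight-saving period (11 March – 23 November), so Velan Standard Time is on standard time, UTC+00:30.
02:30 Velan Standard Time − 0h30m = 02:00 UTC.
1 November 2017 is a Wednesday, so the first Sunday is November 5 and the fourth is November 26.
1 February 2018 is a Thursday, so the first Saturday is February 3.
At the standard offset (UTC−10:00), 02:00 UTC − 10h = 16:00 Othium Sector standard time (rolling into the previous day, 8 March 2018).
The standard-time date in Othium Sector, 8 March 2018, does not fall between 26 November 2017 and 3 February 2018, so daylight saving is not in effect and Othium Sector is at UTC−10:00.
02:00 UTC − 10h = 16:00 Othium Sector (rolling into the previous day, 8 March 2018).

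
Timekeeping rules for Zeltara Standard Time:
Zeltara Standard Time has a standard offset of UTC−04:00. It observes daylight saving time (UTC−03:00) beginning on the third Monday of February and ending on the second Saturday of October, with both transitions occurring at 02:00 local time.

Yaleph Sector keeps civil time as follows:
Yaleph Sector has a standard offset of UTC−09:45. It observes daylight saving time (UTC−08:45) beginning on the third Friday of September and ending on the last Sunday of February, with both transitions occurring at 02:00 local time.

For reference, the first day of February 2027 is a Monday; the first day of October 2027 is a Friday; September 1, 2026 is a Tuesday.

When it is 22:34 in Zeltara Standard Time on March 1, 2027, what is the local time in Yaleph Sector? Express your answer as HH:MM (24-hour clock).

15:49

1 February 2027 is a Monday, so the first Monday is February 1 and the third is February 15.
1 October 2027 is a Friday, so the first Saturday is October 2 and the second is October 9.
Daylight saving runs 15 February – 9 October; March 1, 2027 is inside that window, so Zeltara Standard Time is at UTC−03:00.
22:34 Zeltara Standard Time + 3h = 01:34 UTC (rolling into the next day, 2 March 2027).
1 September 2026 is a Tuesday, so the first Friday is September 4 and the third is September 18.
1 February 2027 is a Monday, so Sundays fall on 7, 14, 21, 28; the last is February 28.
At the standard offset (UTC−09:45), 01:34 UTC − 9h45m = 15:49 Yaleph Sector standard time (rolling into the previous day, 1 March 2027).
Daylight saving runs 18 September 2026 – 28 February 2027; the standard-time date in Yaleph Sector, March 1, 2027, is outside that window, so Yaleph Sector is on standard time at UTC−09:45.
01:34 UTC − 9h45m = 15:49 Yaleph Sector (rolling into the previous day, 1 March 2027).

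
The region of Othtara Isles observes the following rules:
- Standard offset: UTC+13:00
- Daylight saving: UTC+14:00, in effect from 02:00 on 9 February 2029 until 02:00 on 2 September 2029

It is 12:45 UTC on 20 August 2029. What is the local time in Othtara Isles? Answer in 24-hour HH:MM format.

At the standard offset (UTC+13:00), 12:45 UTC + 13h = 01:45 Othtara Isles standard time (rolling into the next day, 21 August 2029).
Daylight saving runs 9 February – 2 September; the standard-time date in Othtara Isles, 21 August 2029, is inside that window, so Othtara Isles is at UTC+14:00.
12:45 UTC + 14h = 02:45 local (rolling into the next day, 21 August 2029).

02:45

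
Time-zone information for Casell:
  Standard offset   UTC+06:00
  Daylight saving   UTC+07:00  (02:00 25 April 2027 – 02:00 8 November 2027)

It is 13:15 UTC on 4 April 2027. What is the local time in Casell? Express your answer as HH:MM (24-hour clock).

19:15

At the standard offset (UTC+06:00), 13:15 UTC + 6h = 19:15 Casell standard time.
Daylight saving runs 25 April – 8 November; the standard-time date in Casell, 4 April 2027, is outside that window, so Casell is on standard time at UTC+06:00.
13:15 UTC + 6h = 19:15 local.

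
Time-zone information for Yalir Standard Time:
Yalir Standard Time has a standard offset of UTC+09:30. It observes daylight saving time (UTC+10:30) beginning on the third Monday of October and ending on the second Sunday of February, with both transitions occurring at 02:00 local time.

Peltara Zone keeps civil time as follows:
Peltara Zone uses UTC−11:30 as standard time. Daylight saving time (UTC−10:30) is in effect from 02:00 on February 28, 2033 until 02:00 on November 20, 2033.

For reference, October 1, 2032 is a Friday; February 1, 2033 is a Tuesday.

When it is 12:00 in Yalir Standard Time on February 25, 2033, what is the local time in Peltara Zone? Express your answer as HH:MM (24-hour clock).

15:00

1 October 2032 is a Friday, so the first Monday is October 4 and the third is October 18.
1 February 2033 is a Tuesday, so the first Sunday is February 6 and the second is February 13.
Daylight saving runs 18 October 2032 – 13 February 2033; February 25, 2033 is outside that window, so Yalir Standard Time is on standard time at UTC+09:30.
12:00 Yalir Standard Time − 9h30m = 02:30 UTC.
At the standard offset (UTC−11:30), 02:30 UTC − 11h30m = 15:00 Peltara Zone standard time (rolling into the previous day, 24 February 2033).
The standard-time date in Peltara Zone, February 24, 2033, does not fall between 28 February and 20 November, so daylight saving is not in effect and Peltara Zone is at UTC−11:30.
02:30 UTC − 11h30m = 15:00 Peltara Zone (rolling into the previous day, 24 February 2033).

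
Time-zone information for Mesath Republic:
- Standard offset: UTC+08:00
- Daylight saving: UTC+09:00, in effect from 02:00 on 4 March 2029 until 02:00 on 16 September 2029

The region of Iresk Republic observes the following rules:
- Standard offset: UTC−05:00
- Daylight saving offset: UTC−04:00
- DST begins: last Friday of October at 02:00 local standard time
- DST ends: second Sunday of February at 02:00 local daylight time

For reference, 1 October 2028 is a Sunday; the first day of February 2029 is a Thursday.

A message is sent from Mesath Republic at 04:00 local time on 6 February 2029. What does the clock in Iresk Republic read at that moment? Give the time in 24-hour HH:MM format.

Daylight saving runs 4 March – 16 September; 6 February 2029 is outside that window, so Mesath Republic is on standard time at UTC+08:00.
04:00 Mesath Republic − 8h = 20:00 UTC (rolling into the previous day, 5 February 2029).
1 October 2028 is a Sunday, so Fridays fall on 6, 13, 20, 27; the last is October 27.
1 February 2029 is a Thursday, so the first Sunday is February 4 and the second is February 11.
At the standard offset (UTC−05:00), 20:00 UTC − 5h = 15:00 Iresk Republic standard time.
The standard-time date in Iresk Republic, 5 February 2029, lies within the daylight-saving period (27 October 2028 – 11 February 2029), so Iresk Republic is on daylight time, UTC−04:00.
20:00 UTC − 4h = 16:00 Iresk Republic.

16:00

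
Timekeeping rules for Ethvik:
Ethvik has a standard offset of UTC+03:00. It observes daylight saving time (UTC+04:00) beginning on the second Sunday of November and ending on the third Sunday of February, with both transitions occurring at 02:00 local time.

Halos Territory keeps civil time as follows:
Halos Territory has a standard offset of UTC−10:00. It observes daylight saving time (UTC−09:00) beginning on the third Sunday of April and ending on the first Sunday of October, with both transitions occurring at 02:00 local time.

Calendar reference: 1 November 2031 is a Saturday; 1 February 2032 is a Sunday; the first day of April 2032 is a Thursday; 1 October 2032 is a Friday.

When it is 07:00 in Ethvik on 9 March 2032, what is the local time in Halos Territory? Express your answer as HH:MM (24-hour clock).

18:00

1 November 2031 is a Saturday, so the first Sunday is November 2 and the second is November 9.
1 February 2032 is a Sunday, so the first Sunday is February 1 and the third is February 15.
9 March 2032 is outside the daylight-saving period (9 November 2031 – 15 February 2032), so Ethvik is on standard time, UTC+03:00.
07:00 Ethvik − 3h = 04:00 UTC.
1 April 2032 is a Thursday, so the first Sunday is April 4 and the third is April 18.
1 October 2032 is a Friday, so the first Sunday is October 3.
At the standard offset (UTC−10:00), 04:00 UTC − 10h = 18:00 Halos Territory standard time (rolling into the previous day, 8 March 2032).
The standard-time date in Halos Territory, 8 March 2032, is outside the daylight-saving period (18 April – 3 October), so Halos Territory is on standard time, UTC−10:00.
04:00 UTC − 10h = 18:00 Halos Territory (rolling into the previous day, 8 March 2032).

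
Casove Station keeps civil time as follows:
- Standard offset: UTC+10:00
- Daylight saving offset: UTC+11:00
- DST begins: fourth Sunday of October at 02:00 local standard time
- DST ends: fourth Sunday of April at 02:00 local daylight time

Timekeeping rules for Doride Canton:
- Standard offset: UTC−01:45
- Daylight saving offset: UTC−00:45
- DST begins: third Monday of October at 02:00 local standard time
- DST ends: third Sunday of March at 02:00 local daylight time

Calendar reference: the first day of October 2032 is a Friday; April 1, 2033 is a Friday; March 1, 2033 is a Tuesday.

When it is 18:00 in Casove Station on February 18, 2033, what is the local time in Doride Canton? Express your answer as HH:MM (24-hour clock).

06:15

1 October 2032 is a Friday, so the first Sunday is October 3 and the fourth is October 24.
1 April 2033 is a Friday, so the first Sunday is April 3 and the fourth is April 24.
February 18, 2033 lies within the daylight-saving period (24 October 2032 – 24 April 2033), so Casove Station is on daylight time, UTC+11:00.
18:00 Casove Station − 11h = 07:00 UTC.
1 October 2032 is a Friday, so the first Monday is October 4 and the third is October 18.
1 March 2033 is a Tuesday, so the first Sunday is March 6 and the third is March 20.
At the standard offset (UTC−01:45), 07:00 UTC − 1h45m = 05:15 Doride Canton standard time.
Daylight saving runs 18 October 2032 – 20 March 2033; the standard-time date in Doride Canton, February 18, 2033, is inside that window, so Doride Canton is at UTC−00:45.
07:00 UTC − 0h45m = 06:15 Doride Canton.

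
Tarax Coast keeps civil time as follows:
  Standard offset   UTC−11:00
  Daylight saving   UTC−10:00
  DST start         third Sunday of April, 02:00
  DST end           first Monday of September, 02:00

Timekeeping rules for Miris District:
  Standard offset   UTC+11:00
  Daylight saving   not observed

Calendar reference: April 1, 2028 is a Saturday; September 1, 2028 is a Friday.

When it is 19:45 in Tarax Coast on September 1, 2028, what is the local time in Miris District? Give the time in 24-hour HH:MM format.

1 April 2028 is a Saturday, so the first Sunday is April 2 and the third is April 16.
1 September 2028 is a Friday, so the first Monday is September 4.
Daylight saving runs 16 April – 4 September; September 1, 2028 is inside that window, so Tarax Coast is at UTC−10:00.
19:45 Tarax Coast + 10h = 05:45 UTC (rolling into the next day, 2 September 2028).
Miris District has no daylight saving, so its offset is UTC+11:00 year-round.
05:45 UTC + 11h = 16:45 Miris District.

16:45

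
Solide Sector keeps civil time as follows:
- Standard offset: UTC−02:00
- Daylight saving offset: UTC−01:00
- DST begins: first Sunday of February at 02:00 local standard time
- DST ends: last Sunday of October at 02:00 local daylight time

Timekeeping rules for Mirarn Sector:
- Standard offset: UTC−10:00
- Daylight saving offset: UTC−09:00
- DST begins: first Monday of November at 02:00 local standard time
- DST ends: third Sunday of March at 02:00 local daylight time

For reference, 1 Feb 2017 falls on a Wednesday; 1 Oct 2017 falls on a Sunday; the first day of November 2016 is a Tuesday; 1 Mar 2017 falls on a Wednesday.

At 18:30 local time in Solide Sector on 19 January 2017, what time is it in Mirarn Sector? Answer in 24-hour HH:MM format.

1 February 2017 is a Wednesday, so the first Sunday is February 5.
1 October 2017 is a Sunday, so Sundays fall on 1, 8, 15, 22, 29; the last is October 29.
19 January 2017 is outside the daylight-saving period (5 February – 29 October), so Solide Sector is on standard time, UTC−02:00.
18:30 Solide Sector + 2h = 20:30 UTC.
1 November 2016 is a Tuesday, so the first Monday is November 7.
1 March 2017 is a Wednesday, so the first Sunday is March 5 and the third is March 19.
At the standard offset (UTC−10:00), 20:30 UTC − 10h = 10:30 Mirarn Sector standard time.
The standard-time date in Mirarn Sector, 19 January 2017, lies within the daylight-saving period (7 November 2016 – 19 March 2017), so Mirarn Sector is on daylight time, UTC−09:00.
20:30 UTC − 9h = 11:30 Mirarn Sector.

11:30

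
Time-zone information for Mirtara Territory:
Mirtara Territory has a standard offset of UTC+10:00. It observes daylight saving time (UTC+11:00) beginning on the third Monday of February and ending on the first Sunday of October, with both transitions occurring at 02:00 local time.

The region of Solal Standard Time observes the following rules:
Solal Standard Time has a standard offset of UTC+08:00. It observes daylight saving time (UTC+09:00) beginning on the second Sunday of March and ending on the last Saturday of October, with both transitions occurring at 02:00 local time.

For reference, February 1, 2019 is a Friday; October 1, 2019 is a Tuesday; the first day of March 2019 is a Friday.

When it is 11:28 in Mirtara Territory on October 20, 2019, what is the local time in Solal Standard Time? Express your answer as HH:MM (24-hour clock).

1 February 2019 is a Friday, so the first Monday is February 4 and the third is February 18.
1 October 2019 is a Tuesday, so the first Sunday is October 6.
Daylight saving runs 18 February – 6 October; October 20, 2019 is outside that window, so Mirtara Territory is on standard time at UTC+10:00.
11:28 Mirtara Territory − 10h = 01:28 UTC.
1 March 2019 is a Friday, so the first Sunday is March 3 and the second is March 10.
1 October 2019 is a Tuesday, so Saturdays fall on 5, 12, 19, 26; the last is October 26.
At the standard offset (UTC+08:00), 01:28 UTC + 8h = 09:28 Solal Standard Time standard time.
The standard-time date in Solal Standard Time, October 20, 2019, lies within the daylight-saving period (10 March – 26 October), so Solal Standard Time is on daylight time, UTC+09:00.
01:28 UTC + 9h = 10:28 Solal Standard Time.

10:28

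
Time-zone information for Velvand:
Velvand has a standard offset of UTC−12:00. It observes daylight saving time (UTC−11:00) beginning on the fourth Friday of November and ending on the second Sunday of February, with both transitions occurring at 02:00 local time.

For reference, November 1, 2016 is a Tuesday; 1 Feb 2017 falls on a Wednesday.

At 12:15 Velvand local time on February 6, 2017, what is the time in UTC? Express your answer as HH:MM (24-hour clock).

1 November 2016 is a Tuesday, so the first Friday is November 4 and the fourth is November 25.
1 February 2017 is a Wednesday, so the first Sunday is February 5 and the second is February 12.
February 6, 2017 falls between 25 November 2016 and 12 February 2017, so daylight saving is in effect and Velvand is at UTC−11:00.
12:15 local + 11h = 23:15 UTC.

23:15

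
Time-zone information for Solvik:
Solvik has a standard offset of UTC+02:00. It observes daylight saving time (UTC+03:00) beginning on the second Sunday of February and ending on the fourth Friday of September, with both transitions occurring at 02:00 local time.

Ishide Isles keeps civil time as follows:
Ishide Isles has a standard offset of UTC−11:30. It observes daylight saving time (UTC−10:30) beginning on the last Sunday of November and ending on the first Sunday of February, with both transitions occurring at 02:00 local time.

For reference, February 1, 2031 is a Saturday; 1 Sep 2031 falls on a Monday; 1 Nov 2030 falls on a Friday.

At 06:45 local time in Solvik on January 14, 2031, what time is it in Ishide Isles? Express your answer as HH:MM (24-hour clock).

18:15

1 February 2031 is a Saturday, so the first Sunday is February 2 and the second is February 9.
1 September 2031 is a Monday, so the first Friday is September 5 and the fourth is September 26.
January 14, 2031 is outside the daylight-saving period (9 February – 26 September), so Solvik is on standard time, UTC+02:00.
06:45 Solvik − 2h = 04:45 UTC.
1 November 2030 is a Friday, so Sundays fall on 3, 10, 17, 24; the last is November 24.
1 February 2031 is a Saturday, so the first Sunday is February 2.
At the standard offset (UTC−11:30), 04:45 UTC − 11h30m = 17:15 Ishide Isles standard time (rolling into the previous day, 13 January 2031).
The standard-time date in Ishide Isles, January 13, 2031, falls between 24 November 2030 and 2 February 2031, so daylight saving is in effect and Ishide Isles is at UTC−10:30.
04:45 UTC − 10h30m = 18:15 Ishide Isles (rolling into the previous day, 13 January 2031).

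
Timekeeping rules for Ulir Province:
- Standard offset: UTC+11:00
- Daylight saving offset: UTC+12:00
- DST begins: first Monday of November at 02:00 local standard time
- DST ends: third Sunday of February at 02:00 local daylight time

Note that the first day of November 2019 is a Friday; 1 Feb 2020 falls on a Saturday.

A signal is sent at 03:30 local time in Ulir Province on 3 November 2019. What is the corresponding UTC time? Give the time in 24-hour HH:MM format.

1 November 2019 is a Friday, so the first Monday is November 4.
1 February 2020 is a Saturday, so the first Sunday is February 2 and the third is February 16.
3 November 2019 does not fall between 4 November 2019 and 16 February 2020, so daylight saving is not in effect and Ulir Province is at UTC+11:00.
03:30 local − 11h = 16:30 UTC (rolling into the previous day, 2 November 2019).

16:30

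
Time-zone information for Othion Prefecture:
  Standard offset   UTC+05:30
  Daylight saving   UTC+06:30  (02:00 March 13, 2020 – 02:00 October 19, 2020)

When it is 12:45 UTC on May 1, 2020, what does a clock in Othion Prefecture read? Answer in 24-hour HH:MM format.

At the standard offset (UTC+05:30), 12:45 UTC + 5h30m = 18:15 Othion Prefecture standard time.
The standard-time date in Othion Prefecture, May 1, 2020, lies within the daylight-saving period (13 March – 19 October), so Othion Prefecture is on daylight time, UTC+06:30.
12:45 UTC + 6h30m = 19:15 local.

19:15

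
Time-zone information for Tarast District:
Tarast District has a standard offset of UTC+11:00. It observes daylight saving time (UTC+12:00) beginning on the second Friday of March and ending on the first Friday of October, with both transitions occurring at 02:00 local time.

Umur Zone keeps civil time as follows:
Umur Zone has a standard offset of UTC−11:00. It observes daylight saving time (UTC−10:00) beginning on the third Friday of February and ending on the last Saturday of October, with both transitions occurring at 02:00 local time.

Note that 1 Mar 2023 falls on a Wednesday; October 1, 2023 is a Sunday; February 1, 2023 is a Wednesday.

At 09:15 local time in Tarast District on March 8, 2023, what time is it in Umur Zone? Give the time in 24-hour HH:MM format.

12:15

1 March 2023 is a Wednesday, so the first Friday is March 3 and the second is March 10.
1 October 2023 is a Sunday, so the first Friday is October 6.
Daylight saving runs 10 March – 6 October; March 8, 2023 is outside that window, so Tarast District is on standard time at UTC+11:00.
09:15 Tarast District − 11h = 22:15 UTC (rolling into the previous day, 7 March 2023).
1 February 2023 is a Wednesday, so the first Friday is February 3 and the third is February 17.
1 October 2023 is a Sunday, so Saturdays fall on 7, 14, 21, 28; the last is October 28.
At the standard offset (UTC−11:00), 22:15 UTC − 11h = 11:15 Umur Zone standard time.
The standard-time date in Umur Zone, March 7, 2023, lies within the daylight-saving period (17 February – 28 October), so Umur Zone is on daylight time, UTC−10:00.
22:15 UTC − 10h = 12:15 Umur Zone.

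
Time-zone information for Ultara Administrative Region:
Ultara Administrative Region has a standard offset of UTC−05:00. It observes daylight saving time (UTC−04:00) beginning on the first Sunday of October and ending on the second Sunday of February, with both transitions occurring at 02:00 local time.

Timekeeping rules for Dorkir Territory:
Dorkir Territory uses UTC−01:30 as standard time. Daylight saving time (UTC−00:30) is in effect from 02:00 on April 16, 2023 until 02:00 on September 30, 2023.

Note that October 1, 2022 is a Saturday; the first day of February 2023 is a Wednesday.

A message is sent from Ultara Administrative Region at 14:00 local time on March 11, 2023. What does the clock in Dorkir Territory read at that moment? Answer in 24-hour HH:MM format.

1 October 2022 is a Saturday, so the first Sunday is October 2.
1 February 2023 is a Wednesday, so the first Sunday is February 5 and the second is February 12.
March 11, 2023 is outside the daylight-saving period (2 October 2022 – 12 February 2023), so Ultara Administrative Region is on standard time, UTC−05:00.
14:00 Ultara Administrative Region + 5h = 19:00 UTC.
At the standard offset (UTC−01:30), 19:00 UTC − 1h30m = 17:30 Dorkir Territory standard time.
The standard-time date in Dorkir Territory, March 11, 2023, is outside the daylight-saving period (16 April – 30 September), so Dorkir Territory is on standard time, UTC−01:30.
19:00 UTC − 1h30m = 17:30 Dorkir Territory.

17:30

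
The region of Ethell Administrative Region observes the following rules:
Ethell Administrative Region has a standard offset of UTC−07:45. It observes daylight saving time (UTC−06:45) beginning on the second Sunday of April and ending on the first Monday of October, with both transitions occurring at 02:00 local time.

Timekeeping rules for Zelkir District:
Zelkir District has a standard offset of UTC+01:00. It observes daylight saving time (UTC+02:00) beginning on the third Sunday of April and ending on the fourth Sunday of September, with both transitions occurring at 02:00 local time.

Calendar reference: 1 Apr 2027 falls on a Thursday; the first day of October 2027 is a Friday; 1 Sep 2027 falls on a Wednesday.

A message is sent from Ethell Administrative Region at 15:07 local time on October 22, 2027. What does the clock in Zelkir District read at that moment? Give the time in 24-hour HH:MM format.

1 April 2027 is a Thursday, so the first Sunday is April 4 and the second is April 11.
1 October 2027 is a Friday, so the first Monday is October 4.
October 22, 2027 is outside the daylight-saving period (11 April – 4 October), so Ethell Administrative Region is on standard time, UTC−07:45.
15:07 Ethell Administrative Region + 7h45m = 22:52 UTC.
1 April 2027 is a Thursday, so the first Sunday is April 4 and the third is April 18.
1 September 2027 is a Wednesday, so the first Sunday is September 5 and the fourth is September 26.
At the standard offset (UTC+01:00), 22:52 UTC + 1h = 23:52 Zelkir District standard time.
The standard-time date in Zelkir District, October 22, 2027, does not fall between 18 April and 26 September, so daylight saving is not in effect and Zelkir District is at UTC+01:00.
22:52 UTC + 1h = 23:52 Zelkir District.

23:52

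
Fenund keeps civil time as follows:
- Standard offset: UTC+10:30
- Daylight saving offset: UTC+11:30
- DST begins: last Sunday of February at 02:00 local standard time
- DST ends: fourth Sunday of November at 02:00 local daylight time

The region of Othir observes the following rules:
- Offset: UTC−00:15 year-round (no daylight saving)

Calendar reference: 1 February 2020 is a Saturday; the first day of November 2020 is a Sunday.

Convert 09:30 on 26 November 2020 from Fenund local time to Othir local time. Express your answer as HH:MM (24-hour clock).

22:45

1 February 2020 is a Saturday, so Sundays fall on 2, 9, 16, 23; the last is February 23.
1 November 2020 is a Sunday, so the first Sunday is November 1 and the fourth is November 22.
26 November 2020 is outside the daylight-saving period (23 February – 22 November), so Fenund is on standard time, UTC+10:30.
09:30 Fenund − 10h30m = 23:00 UTC (rolling into the previous day, 25 November 2020).
Othir stays on UTC−00:15 all year.
23:00 UTC − 0h15m = 22:45 Othir.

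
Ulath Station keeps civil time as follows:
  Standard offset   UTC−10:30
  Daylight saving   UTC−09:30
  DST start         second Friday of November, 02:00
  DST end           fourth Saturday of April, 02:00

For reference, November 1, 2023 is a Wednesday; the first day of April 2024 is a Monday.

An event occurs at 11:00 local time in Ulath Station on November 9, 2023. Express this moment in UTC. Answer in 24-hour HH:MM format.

1 November 2023 is a Wednesday, so the first Friday is November 3 and the second is November 10.
1 April 2024 is a Monday, so the first Saturday is April 6 and the fourth is April 27.
November 9, 2023 does not fall between 10 November 2023 and 27 April 2024, so daylight saving is not in effect and Ulath Station is at UTC−10:30.
11:00 local + 10h30m = 21:30 UTC.

21:30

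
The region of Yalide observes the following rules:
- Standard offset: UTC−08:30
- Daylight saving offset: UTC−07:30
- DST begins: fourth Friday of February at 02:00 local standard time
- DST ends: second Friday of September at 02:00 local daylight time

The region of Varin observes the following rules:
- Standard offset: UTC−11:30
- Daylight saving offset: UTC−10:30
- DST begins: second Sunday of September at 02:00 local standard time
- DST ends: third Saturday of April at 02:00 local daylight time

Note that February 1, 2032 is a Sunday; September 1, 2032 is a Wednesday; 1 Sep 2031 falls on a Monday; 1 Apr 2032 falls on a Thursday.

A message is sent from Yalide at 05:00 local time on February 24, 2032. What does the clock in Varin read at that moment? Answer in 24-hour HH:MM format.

03:00

1 February 2032 is a Sunday, so the first Friday is February 6 and the fourth is February 27.
1 September 2032 is a Wednesday, so the first Friday is September 3 and the second is September 10.
February 24, 2032 is outside the daylight-saving period (27 February – 10 September), so Yalide is on standard time, UTC−08:30.
05:00 Yalide + 8h30m = 13:30 UTC.
1 September 2031 is a Monday, so the first Sunday is September 7 and the second is September 14.
1 April 2032 is a Thursday, so the first Saturday is April 3 and the third is April 17.
At the standard offset (UTC−11:30), 13:30 UTC − 11h30m = 02:00 Varin standard time.
Daylight saving runs 14 September 2031 – 17 April 2032; the standard-time date in Varin, February 24, 2032, is inside that window, so Varin is at UTC−10:30.
13:30 UTC − 10h30m = 03:00 Varin.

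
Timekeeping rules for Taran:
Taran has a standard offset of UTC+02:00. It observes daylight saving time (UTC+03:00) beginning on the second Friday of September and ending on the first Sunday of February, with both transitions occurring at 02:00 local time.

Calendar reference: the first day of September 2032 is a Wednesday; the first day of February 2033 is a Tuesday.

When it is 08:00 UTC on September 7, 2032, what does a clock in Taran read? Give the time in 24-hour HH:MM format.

1 September 2032 is a Wednesday, so the first Friday is September 3 and the second is September 10.
1 February 2033 is a Tuesday, so the first Sunday is February 6.
At the standard offset (UTC+02:00), 08:00 UTC + 2h = 10:00 Taran standard time.
The standard-time date in Taran, September 7, 2032, does not fall between 10 September 2032 and 6 February 2033, so daylight saving is not in effect and Taran is at UTC+02:00.
08:00 UTC + 2h = 10:00 local.

10:00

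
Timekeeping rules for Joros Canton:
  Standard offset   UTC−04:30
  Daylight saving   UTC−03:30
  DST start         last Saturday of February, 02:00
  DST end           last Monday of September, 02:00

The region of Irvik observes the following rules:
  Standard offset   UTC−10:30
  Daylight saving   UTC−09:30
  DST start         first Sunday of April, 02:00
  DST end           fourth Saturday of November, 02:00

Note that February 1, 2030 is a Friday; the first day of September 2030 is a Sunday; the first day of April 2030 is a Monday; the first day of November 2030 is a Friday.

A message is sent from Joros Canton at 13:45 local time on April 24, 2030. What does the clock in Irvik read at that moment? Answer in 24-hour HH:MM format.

07:45

1 February 2030 is a Friday, so Saturdays fall on 2, 9, 16, 23; the last is February 23.
1 September 2030 is a Sunday, so Mondays fall on 2, 9, 16, 23, 30; the last is September 30.
April 24, 2030 falls between 23 February and 30 September, so daylight saving is in effect and Joros Canton is at UTC−03:30.
13:45 Joros Canton + 3h30m = 17:15 UTC.
1 April 2030 is a Monday, so the first Sunday is April 7.
1 November 2030 is a Friday, so the first Saturday is November 2 and the fourth is November 23.
At the standard offset (UTC−10:30), 17:15 UTC − 10h30m = 06:45 Irvik standard time.
The standard-time date in Irvik, April 24, 2030, falls between 7 April and 23 November, so daylight saving is in effect and Irvik is at UTC−09:30.
17:15 UTC − 9h30m = 07:45 Irvik.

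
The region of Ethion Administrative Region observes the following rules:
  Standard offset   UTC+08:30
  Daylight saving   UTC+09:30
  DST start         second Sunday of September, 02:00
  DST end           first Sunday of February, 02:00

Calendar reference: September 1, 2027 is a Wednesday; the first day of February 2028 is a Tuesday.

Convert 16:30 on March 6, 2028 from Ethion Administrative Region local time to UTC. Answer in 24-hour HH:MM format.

1 September 2027 is a Wednesday, so the first Sunday is September 5 and the second is September 12.
1 February 2028 is a Tuesday, so the first Sunday is February 6.
March 6, 2028 does not fall between 12 September 2027 and 6 February 2028, so daylight saving is not in effect and Ethion Administrative Region is at UTC+08:30.
16:30 local − 8h30m = 08:00 UTC.

08:00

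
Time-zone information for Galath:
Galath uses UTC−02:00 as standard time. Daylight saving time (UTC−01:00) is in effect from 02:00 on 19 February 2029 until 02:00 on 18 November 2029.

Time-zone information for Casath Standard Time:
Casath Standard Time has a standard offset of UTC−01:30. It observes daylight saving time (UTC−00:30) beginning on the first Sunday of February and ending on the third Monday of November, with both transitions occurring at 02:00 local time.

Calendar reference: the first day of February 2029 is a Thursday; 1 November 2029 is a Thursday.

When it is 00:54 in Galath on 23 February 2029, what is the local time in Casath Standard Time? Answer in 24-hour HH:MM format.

23 February 2029 lies within the daylight-saving period (19 February – 18 November), so Galath is on daylight time, UTC−01:00.
00:54 Galath + 1h = 01:54 UTC.
1 February 2029 is a Thursday, so the first Sunday is February 4.
1 November 2029 is a Thursday, so the first Monday is November 5 and the third is November 19.
At the standard offset (UTC−01:30), 01:54 UTC − 1h30m = 00:24 Casath Standard Time standard time.
Daylight saving runs 4 February – 19 November; the standard-time date in Casath Standard Time, 23 February 2029, is inside that window, so Casath Standard Time is at UTC−00:30.
01:54 UTC − 0h30m = 01:24 Casath Standard Time.

01:24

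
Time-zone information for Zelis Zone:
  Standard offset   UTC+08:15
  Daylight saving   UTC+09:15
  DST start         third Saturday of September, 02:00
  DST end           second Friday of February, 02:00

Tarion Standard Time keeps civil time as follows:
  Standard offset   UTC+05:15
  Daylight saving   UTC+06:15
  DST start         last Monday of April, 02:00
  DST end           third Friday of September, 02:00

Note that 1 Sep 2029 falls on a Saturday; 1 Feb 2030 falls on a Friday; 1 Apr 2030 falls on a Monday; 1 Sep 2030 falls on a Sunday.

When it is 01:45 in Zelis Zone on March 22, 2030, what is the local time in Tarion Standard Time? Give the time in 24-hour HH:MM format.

1 September 2029 is a Saturday, so the first Saturday is September 1 and the third is September 15.
1 February 2030 is a Friday, so the first Friday is February 1 and the second is February 8.
Daylight saving runs 15 September 2029 – 8 February 2030; March 22, 2030 is outside that window, so Zelis Zone is on standard time at UTC+08:15.
01:45 Zelis Zone − 8h15m = 17:30 UTC (rolling into the previous day, 21 March 2030).
1 April 2030 is a Monday, so Mondays fall on 1, 8, 15, 22, 29; the last is April 29.
1 September 2030 is a Sunday, so the first Friday is September 6 and the third is September 20.
At the standard offset (UTC+05:15), 17:30 UTC + 5h15m = 22:45 Tarion Standard Time standard time.
The standard-time date in Tarion Standard Time, March 21, 2030, is outside the daylight-saving period (29 April – 20 September), so Tarion Standard Time is on standard time, UTC+05:15.
17:30 UTC + 5h15m = 22:45 Tarion Standard Time.

22:45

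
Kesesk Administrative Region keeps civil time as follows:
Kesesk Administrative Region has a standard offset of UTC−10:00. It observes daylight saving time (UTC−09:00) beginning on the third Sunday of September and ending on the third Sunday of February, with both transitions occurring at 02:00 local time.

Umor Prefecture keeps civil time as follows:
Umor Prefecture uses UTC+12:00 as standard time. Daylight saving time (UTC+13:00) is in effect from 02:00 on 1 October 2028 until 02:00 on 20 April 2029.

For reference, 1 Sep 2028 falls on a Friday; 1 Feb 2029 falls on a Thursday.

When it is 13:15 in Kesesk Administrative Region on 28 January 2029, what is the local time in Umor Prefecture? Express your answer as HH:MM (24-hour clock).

1 September 2028 is a Friday, so the first Sunday is September 3 and the third is September 17.
1 February 2029 is a Thursday, so the first Sunday is February 4 and the third is February 18.
Daylight saving runs 17 September 2028 – 18 February 2029; 28 January 2029 is inside that window, so Kesesk Administrative Region is at UTC−09:00.
13:15 Kesesk Administrative Region + 9h = 22:15 UTC.
At the standard offset (UTC+12:00), 22:15 UTC + 12h = 10:15 Umor Prefecture standard time (rolling into the next day, 29 January 2029).
The standard-time date in Umor Prefecture, 29 January 2029, lies within the daylight-saving period (1 October 2028 – 20 April 2029), so Umor Prefecture is on daylight time, UTC+13:00.
22:15 UTC + 13h = 11:15 Umor Prefecture (rolling into the next day, 29 January 2029).

11:15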